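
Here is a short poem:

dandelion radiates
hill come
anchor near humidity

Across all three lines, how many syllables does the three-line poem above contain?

16

Line 1: dandelion(4) + radiates(3) = 7
Line 2: hill(1) + come(1) = 2
Line 3: anchor(2) + near(1) + humidity(4) = 7
Total: 7 + 2 + 7 = 16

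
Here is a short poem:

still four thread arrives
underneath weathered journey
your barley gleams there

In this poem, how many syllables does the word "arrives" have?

"arrives" has 2 syllables.

2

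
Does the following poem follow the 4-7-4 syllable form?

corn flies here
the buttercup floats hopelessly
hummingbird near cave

No

Line 1: "corn flies here": 1+1+1 = 3 (expected 4)
Line 2: "the buttercup floats hopelessly": 1+3+1+3 = 8 (expected 7)
Line 3: "hummingbird near cave": 3+1+1 = 5 (expected 4)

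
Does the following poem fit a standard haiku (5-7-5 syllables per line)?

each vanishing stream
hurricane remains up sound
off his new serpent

Line 1: "each vanishing stream": 1+3+1 = 5 ✓
Line 2: "hurricane remains up sound": 3+2+1+1 = 7 ✓
Line 3: "off his new serpent": 1+1+1+2 = 5 ✓

Yes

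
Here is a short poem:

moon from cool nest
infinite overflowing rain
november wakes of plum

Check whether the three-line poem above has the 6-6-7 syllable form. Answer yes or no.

No

Line 1: "moon from cool nest": 1+1+1+1 = 4 (expected 6)
Line 2: "infinite overflowing rain": 3+4+1 = 8 (expected 6)
Line 3: "november wakes of plum": 3+1+1+1 = 6 (expected 7)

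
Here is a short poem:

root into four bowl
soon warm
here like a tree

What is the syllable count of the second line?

The second line: soon (1), warm (1) → 2

2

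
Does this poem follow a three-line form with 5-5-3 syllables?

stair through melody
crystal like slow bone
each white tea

Yes

Line 1: "stair through melody": 1+1+3 = 5 ✓
Line 2: "crystal like slow bone": 2+1+1+1 = 5 ✓
Line 3: "each white tea": 1+1+1 = 3 ✓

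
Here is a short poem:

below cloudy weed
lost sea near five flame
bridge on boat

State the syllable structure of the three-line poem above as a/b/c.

5/5/3

Line 1: below(2) + cloudy(2) + weed(1) = 5
Line 2: lost(1) + sea(1) + near(1) + five(1) + flame(1) = 5
Line 3: bridge(1) + on(1) + boat(1) = 3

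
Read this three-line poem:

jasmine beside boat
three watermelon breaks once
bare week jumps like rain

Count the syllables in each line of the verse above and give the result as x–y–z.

Line 1: jasmine(2) + beside(2) + boat(1) = 5
Line 2: three(1) + watermelon(4) + breaks(1) + once(1) = 7
Line 3: bare(1) + week(1) + jumps(1) + like(1) + rain(1) = 5

5–7–5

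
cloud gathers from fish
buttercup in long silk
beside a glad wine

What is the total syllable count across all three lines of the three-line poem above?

Line 1: cloud(1) + gathers(2) + from(1) + fish(1) = 5
Line 2: buttercup(3) + in(1) + long(1) + silk(1) = 6
Line 3: beside(2) + a(1) + glad(1) + wine(1) = 5
Total: 5 + 6 + 5 = 16

16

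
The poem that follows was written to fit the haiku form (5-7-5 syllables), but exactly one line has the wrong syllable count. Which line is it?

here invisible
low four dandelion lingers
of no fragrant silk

The second line

Line 1: here(1) + invisible(4) = 5 ✓
Line 2: low(1) + four(1) + dandelion(4) + lingers(2) = 8 (expected 7)
Line 3: of(1) + no(1) + fragrant(2) + silk(1) = 5 ✓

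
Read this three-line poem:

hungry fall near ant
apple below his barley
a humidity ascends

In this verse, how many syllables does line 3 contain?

7

Line 3: "a humidity ascends": 1+4+2 = 7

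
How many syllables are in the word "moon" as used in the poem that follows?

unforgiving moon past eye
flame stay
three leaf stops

1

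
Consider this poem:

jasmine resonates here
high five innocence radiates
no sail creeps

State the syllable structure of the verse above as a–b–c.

Line 1: jasmine(2) + resonates(3) + here(1) = 6
Line 2: high(1) + five(1) + innocence(3) + radiates(3) = 8
Line 3: no(1) + sail(1) + creeps(1) = 3

6–8–3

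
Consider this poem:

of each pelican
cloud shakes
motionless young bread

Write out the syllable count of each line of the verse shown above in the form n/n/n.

5/2/5

Line 1: of(1) + each(1) + pelican(3) = 5
Line 2: cloud(1) + shakes(1) = 2
Line 3: motionless(3) + young(1) + bread(1) = 5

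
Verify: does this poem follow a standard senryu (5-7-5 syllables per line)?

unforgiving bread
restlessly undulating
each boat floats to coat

Line 1: unforgiving (4), bread (1) → 5 ✓
Line 2: restlessly (3), undulating (4) → 7 ✓
Line 3: each (1), boat (1), floats (1), to (1), coat (1) → 5 ✓

Yes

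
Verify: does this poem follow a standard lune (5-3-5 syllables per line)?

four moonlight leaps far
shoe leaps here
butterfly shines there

Line 1: "four moonlight leaps far": 1+2+1+1 = 5 ✓
Line 2: "shoe leaps here": 1+1+1 = 3 ✓
Line 3: "butterfly shines there": 3+1+1 = 5 ✓

Yes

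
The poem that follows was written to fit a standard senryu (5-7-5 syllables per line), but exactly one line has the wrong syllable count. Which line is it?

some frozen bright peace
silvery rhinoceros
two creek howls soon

Line 3

Line 1: "some frozen bright peace": 1+2+1+1 = 5 ✓
Line 2: "silvery rhinoceros": 3+4 = 7 ✓
Line 3: "two creek howls soon": 1+1+1+1 = 4 (expected 5)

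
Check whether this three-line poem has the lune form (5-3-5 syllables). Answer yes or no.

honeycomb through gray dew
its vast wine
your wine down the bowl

Line 1: "honeycomb through gray dew": 3+1+1+1 = 6 (expected 5)
Line 2: "its vast wine": 1+1+1 = 3 ✓
Line 3: "your wine down the bowl": 1+1+1+1+1 = 5 ✓

No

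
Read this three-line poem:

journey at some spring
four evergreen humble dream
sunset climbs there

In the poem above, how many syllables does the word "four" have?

1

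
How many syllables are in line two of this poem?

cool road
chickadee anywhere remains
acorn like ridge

Line two: chickadee(3) + anywhere(3) + remains(2) = 8

8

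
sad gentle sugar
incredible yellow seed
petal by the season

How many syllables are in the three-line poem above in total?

18

Line 1: "sad gentle sugar": 1+2+2 = 5
Line 2: "incredible yellow seed": 4+2+1 = 7
Line 3: "petal by the season": 2+1+1+2 = 6
Total: 5 + 7 + 6 = 18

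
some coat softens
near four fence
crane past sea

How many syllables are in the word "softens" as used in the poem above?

2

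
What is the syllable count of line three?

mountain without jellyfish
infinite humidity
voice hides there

Line three: voice(1) + hides(1) + there(1) = 3

3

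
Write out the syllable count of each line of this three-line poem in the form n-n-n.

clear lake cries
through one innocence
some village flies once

Line 1: clear(1) + lake(1) + cries(1) = 3
Line 2: through(1) + one(1) + innocence(3) = 5
Line 3: some(1) + village(2) + flies(1) + once(1) = 5

3-5-5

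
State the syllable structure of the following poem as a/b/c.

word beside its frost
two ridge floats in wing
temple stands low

Line 1: word(1) + beside(2) + its(1) + frost(1) = 5
Line 2: two(1) + ridge(1) + floats(1) + in(1) + wing(1) = 5
Line 3: temple(2) + stands(1) + low(1) = 4

5/5/4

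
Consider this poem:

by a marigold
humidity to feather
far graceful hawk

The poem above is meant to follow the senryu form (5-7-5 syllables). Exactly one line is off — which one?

The third line

Line 1: by (1), a (1), marigold (3) → 5 ✓
Line 2: humidity (4), to (1), feather (2) → 7 ✓
Line 3: far (1), graceful (2), hawk (1) → 4 (expected 5)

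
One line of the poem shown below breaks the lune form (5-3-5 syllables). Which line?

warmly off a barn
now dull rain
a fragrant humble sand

Line 3

Line 1: "warmly off a barn": 2+1+1+1 = 5 ✓
Line 2: "now dull rain": 1+1+1 = 3 ✓
Line 3: "a fragrant humble sand": 1+2+2+1 = 6 (expected 5)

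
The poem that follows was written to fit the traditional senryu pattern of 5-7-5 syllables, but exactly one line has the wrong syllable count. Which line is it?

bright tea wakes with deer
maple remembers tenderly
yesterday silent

Line 1: bright (1), tea (1), wakes (1), with (1), deer (1) → 5 ✓
Line 2: maple (2), remembers (3), tenderly (3) → 8 (expected 7)
Line 3: yesterday (3), silent (2) → 5 ✓

Line 2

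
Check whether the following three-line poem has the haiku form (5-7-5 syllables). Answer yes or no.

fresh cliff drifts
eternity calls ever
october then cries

No

Line 1: "fresh cliff drifts": 1+1+1 = 3 (expected 5)
Line 2: "eternity calls ever": 4+1+2 = 7 ✓
Line 3: "october then cries": 3+1+1 = 5 ✓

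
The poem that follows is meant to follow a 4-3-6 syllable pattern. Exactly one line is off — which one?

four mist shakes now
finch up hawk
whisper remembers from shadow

The third line

Line 1: four (1), mist (1), shakes (1), now (1) → 4 ✓
Line 2: finch (1), up (1), hawk (1) → 3 ✓
Line 3: whisper (2), remembers (3), from (1), shadow (2) → 8 (expected 6)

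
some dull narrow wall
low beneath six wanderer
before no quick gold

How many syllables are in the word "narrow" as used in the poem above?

2

"narrow" has 2 syllables.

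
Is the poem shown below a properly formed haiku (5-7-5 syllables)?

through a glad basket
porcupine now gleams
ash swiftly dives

Line 1: through(1) + a(1) + glad(1) + basket(2) = 5 ✓
Line 2: porcupine(3) + now(1) + gleams(1) = 5 (expected 7)
Line 3: ash(1) + swiftly(2) + dives(1) = 4 (expected 5)

No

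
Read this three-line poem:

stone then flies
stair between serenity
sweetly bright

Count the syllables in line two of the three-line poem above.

Line two: stair(1) + between(2) + serenity(4) = 7

7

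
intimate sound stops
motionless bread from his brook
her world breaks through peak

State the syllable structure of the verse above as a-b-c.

Line 1: "intimate sound stops": 3+1+1 = 5
Line 2: "motionless bread from his brook": 3+1+1+1+1 = 7
Line 3: "her world breaks through peak": 1+1+1+1+1 = 5

5-7-5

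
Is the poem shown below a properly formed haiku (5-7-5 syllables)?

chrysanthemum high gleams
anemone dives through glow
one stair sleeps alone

No

Line 1: chrysanthemum(4) + high(1) + gleams(1) = 6 (expected 5)
Line 2: anemone(4) + dives(1) + through(1) + glow(1) = 7 ✓
Line 3: one(1) + stair(1) + sleeps(1) + alone(2) = 5 ✓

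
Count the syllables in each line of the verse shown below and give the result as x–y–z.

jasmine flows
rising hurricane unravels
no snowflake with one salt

3–8–6

Line 1: jasmine(2) + flows(1) = 3
Line 2: rising(2) + hurricane(3) + unravels(3) = 8
Line 3: no(1) + snowflake(2) + with(1) + one(1) + salt(1) = 6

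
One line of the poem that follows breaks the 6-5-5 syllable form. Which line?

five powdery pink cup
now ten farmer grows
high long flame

Line 1: five (1), powdery (3), pink (1), cup (1) → 6 ✓
Line 2: now (1), ten (1), farmer (2), grows (1) → 5 ✓
Line 3: high (1), long (1), flame (1) → 3 (expected 5)

Line 3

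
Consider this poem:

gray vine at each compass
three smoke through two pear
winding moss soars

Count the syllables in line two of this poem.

Line two: three (1), smoke (1), through (1), two (1), pear (1) → 5

5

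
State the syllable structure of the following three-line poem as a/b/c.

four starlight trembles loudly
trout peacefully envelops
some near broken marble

Line 1: four (1), starlight (2), trembles (2), loudly (2) → 7
Line 2: trout (1), peacefully (3), envelops (3) → 7
Line 3: some (1), near (1), broken (2), marble (2) → 6

7/7/6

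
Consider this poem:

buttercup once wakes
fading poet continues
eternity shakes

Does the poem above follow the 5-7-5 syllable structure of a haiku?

Yes

Line 1: "buttercup once wakes": 3+1+1 = 5 ✓
Line 2: "fading poet continues": 2+2+3 = 7 ✓
Line 3: "eternity shakes": 4+1 = 5 ✓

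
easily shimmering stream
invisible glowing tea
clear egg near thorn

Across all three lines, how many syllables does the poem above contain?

Line 1: "easily shimmering stream": 3+3+1 = 7
Line 2: "invisible glowing tea": 4+2+1 = 7
Line 3: "clear egg near thorn": 1+1+1+1 = 4
Total: 7 + 7 + 4 = 18

18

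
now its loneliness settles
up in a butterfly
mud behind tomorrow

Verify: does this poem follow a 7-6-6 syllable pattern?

Yes

Line 1: now(1) + its(1) + loneliness(3) + settles(2) = 7 ✓
Line 2: up(1) + in(1) + a(1) + butterfly(3) = 6 ✓
Line 3: mud(1) + behind(2) + tomorrow(3) = 6 ✓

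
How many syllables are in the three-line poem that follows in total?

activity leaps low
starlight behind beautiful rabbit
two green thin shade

Line 1: "activity leaps low": 4+1+1 = 6
Line 2: "starlight behind beautiful rabbit": 2+2+3+2 = 9
Line 3: "two green thin shade": 1+1+1+1 = 4
Total: 6 + 9 + 4 = 19

19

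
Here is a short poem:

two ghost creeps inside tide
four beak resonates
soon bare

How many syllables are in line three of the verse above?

Line three: soon(1) + bare(1) = 2

2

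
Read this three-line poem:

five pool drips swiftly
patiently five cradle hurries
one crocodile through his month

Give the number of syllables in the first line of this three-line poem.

The first line: five (1), pool (1), drips (1), swiftly (2) → 5

5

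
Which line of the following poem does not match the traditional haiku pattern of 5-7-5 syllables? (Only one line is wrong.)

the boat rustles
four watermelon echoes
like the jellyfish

Line 1: the (1), boat (1), rustles (2) → 4 (expected 5)
Line 2: four (1), watermelon (4), echoes (2) → 7 ✓
Line 3: like (1), the (1), jellyfish (3) → 5 ✓

The first line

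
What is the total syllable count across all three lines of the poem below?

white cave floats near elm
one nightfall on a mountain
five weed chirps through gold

17

Line 1: "white cave floats near elm": 1+1+1+1+1 = 5
Line 2: "one nightfall on a mountain": 1+2+1+1+2 = 7
Line 3: "five weed chirps through gold": 1+1+1+1+1 = 5
Total: 5 + 7 + 5 = 17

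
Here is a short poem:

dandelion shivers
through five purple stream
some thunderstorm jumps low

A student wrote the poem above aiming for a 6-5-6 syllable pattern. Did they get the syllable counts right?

Yes

Line 1: dandelion (4), shivers (2) → 6 ✓
Line 2: through (1), five (1), purple (2), stream (1) → 5 ✓
Line 3: some (1), thunderstorm (3), jumps (1), low (1) → 6 ✓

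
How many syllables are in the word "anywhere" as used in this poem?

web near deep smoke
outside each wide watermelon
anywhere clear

3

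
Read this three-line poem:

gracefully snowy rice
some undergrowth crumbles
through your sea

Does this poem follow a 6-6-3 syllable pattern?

Yes

Line 1: gracefully(3) + snowy(2) + rice(1) = 6 ✓
Line 2: some(1) + undergrowth(3) + crumbles(2) = 6 ✓
Line 3: through(1) + your(1) + sea(1) = 3 ✓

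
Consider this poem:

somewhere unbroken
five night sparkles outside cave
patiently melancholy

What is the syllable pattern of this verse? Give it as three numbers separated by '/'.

Line 1: "somewhere unbroken": 2+3 = 5
Line 2: "five night sparkles outside cave": 1+1+2+2+1 = 7
Line 3: "patiently melancholy": 3+4 = 7

5/7/7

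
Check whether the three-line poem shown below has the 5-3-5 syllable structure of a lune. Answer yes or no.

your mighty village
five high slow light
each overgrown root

No

Line 1: "your mighty village": 1+2+2 = 5 ✓
Line 2: "five high slow light": 1+1+1+1 = 4 (expected 3)
Line 3: "each overgrown root": 1+3+1 = 5 ✓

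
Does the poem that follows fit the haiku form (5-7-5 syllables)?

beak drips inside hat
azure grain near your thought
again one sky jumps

Line 1: "beak drips inside hat": 1+1+2+1 = 5 ✓
Line 2: "azure grain near your thought": 2+1+1+1+1 = 6 (expected 7)
Line 3: "again one sky jumps": 2+1+1+1 = 5 ✓

No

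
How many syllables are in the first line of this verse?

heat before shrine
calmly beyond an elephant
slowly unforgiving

4

The first line: heat (1), before (2), shrine (1) → 4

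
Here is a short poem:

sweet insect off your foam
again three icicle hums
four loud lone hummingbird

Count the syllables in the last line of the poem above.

The last line: four(1) + loud(1) + lone(1) + hummingbird(3) = 6

6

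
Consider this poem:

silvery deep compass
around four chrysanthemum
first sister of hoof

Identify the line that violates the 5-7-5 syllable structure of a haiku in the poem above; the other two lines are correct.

Line 1

Line 1: silvery (3), deep (1), compass (2) → 6 (expected 5)
Line 2: around (2), four (1), chrysanthemum (4) → 7 ✓
Line 3: first (1), sister (2), of (1), hoof (1) → 5 ✓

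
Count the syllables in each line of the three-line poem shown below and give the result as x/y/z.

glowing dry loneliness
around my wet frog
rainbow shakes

Line 1: "glowing dry loneliness": 2+1+3 = 6
Line 2: "around my wet frog": 2+1+1+1 = 5
Line 3: "rainbow shakes": 2+1 = 3

6/5/3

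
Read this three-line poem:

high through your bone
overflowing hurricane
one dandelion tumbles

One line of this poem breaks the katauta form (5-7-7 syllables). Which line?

Line 1: high (1), through (1), your (1), bone (1) → 4 (expected 5)
Line 2: overflowing (4), hurricane (3) → 7 ✓
Line 3: one (1), dandelion (4), tumbles (2) → 7 ✓

The first line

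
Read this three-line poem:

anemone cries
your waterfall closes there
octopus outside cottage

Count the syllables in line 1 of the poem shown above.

Line 1: "anemone cries": 4+1 = 5

5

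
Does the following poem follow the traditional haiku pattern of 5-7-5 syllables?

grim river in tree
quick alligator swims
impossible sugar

No

Line 1: "grim river in tree": 1+2+1+1 = 5 ✓
Line 2: "quick alligator swims": 1+4+1 = 6 (expected 7)
Line 3: "impossible sugar": 4+2 = 6 (expected 5)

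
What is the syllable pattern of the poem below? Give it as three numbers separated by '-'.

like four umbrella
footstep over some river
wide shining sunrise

Line 1: "like four umbrella": 1+1+3 = 5
Line 2: "footstep over some river": 2+2+1+2 = 7
Line 3: "wide shining sunrise": 1+2+2 = 5

5-7-5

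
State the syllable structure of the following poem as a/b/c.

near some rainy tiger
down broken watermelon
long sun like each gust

6/7/5

Line 1: near(1) + some(1) + rainy(2) + tiger(2) = 6
Line 2: down(1) + broken(2) + watermelon(4) = 7
Line 3: long(1) + sun(1) + like(1) + each(1) + gust(1) = 5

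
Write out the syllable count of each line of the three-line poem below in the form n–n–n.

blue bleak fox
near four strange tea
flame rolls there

3–4–3

Line 1: "blue bleak fox": 1+1+1 = 3
Line 2: "near four strange tea": 1+1+1+1 = 4
Line 3: "flame rolls there": 1+1+1 = 3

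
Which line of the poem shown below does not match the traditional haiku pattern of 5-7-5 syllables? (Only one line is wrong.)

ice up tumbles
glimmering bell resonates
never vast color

Line 1

Line 1: "ice up tumbles": 1+1+2 = 4 (expected 5)
Line 2: "glimmering bell resonates": 3+1+3 = 7 ✓
Line 3: "never vast color": 2+1+2 = 5 ✓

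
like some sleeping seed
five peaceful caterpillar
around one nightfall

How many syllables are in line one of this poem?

Line one: like (1), some (1), sleeping (2), seed (1) → 5

5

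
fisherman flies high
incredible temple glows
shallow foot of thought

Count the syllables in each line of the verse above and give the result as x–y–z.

5–7–5

Line 1: fisherman (3), flies (1), high (1) → 5
Line 2: incredible (4), temple (2), glows (1) → 7
Line 3: shallow (2), foot (1), of (1), thought (1) → 5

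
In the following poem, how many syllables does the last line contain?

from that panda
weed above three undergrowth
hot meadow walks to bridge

The last line: hot(1) + meadow(2) + walks(1) + to(1) + bridge(1) = 6

6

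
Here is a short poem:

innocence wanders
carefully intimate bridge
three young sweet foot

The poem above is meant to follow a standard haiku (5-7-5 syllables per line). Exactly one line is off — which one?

The third line

Line 1: innocence(3) + wanders(2) = 5 ✓
Line 2: carefully(3) + intimate(3) + bridge(1) = 7 ✓
Line 3: three(1) + young(1) + sweet(1) + foot(1) = 4 (expected 5)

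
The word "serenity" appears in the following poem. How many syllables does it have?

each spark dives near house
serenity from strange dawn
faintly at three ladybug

"serenity" has 4 syllables.

4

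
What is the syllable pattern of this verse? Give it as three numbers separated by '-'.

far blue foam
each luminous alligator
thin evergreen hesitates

3-8-7

Line 1: far(1) + blue(1) + foam(1) = 3
Line 2: each(1) + luminous(3) + alligator(4) = 8
Line 3: thin(1) + evergreen(3) + hesitates(3) = 7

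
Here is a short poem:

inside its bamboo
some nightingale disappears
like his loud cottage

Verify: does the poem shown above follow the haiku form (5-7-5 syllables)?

Line 1: "inside its bamboo": 2+1+2 = 5 ✓
Line 2: "some nightingale disappears": 1+3+3 = 7 ✓
Line 3: "like his loud cottage": 1+1+1+2 = 5 ✓

Yes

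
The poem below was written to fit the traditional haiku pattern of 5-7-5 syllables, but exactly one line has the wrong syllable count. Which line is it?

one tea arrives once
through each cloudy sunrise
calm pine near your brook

Line 1: one(1) + tea(1) + arrives(2) + once(1) = 5 ✓
Line 2: through(1) + each(1) + cloudy(2) + sunrise(2) = 6 (expected 7)
Line 3: calm(1) + pine(1) + near(1) + your(1) + brook(1) = 5 ✓

The second line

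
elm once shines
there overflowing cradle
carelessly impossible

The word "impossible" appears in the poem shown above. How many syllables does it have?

4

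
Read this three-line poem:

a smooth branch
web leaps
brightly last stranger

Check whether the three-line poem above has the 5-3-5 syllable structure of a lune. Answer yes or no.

No

Line 1: a (1), smooth (1), branch (1) → 3 (expected 5)
Line 2: web (1), leaps (1) → 2 (expected 3)
Line 3: brightly (2), last (1), stranger (2) → 5 ✓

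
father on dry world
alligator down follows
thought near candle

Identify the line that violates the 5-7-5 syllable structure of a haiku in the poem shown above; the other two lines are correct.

Line 1: "father on dry world": 2+1+1+1 = 5 ✓
Line 2: "alligator down follows": 4+1+2 = 7 ✓
Line 3: "thought near candle": 1+1+2 = 4 (expected 5)

Line 3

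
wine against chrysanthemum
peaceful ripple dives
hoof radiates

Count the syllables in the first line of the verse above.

The first line: wine (1), against (2), chrysanthemum (4) → 7

7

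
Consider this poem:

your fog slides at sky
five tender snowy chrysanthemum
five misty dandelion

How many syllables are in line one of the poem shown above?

5

Line one: your (1), fog (1), slides (1), at (1), sky (1) → 5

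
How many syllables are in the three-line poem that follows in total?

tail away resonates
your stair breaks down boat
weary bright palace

16

Line 1: "tail away resonates": 1+2+3 = 6
Line 2: "your stair breaks down boat": 1+1+1+1+1 = 5
Line 3: "weary bright palace": 2+1+2 = 5
Total: 6 + 5 + 5 = 16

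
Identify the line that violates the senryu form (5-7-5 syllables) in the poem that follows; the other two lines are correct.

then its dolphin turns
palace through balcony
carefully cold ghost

Line 1: "then its dolphin turns": 1+1+2+1 = 5 ✓
Line 2: "palace through balcony": 2+1+3 = 6 (expected 7)
Line 3: "carefully cold ghost": 3+1+1 = 5 ✓

Line 2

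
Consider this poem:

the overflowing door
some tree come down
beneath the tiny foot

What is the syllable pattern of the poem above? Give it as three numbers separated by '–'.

Line 1: the(1) + overflowing(4) + door(1) = 6
Line 2: some(1) + tree(1) + come(1) + down(1) = 4
Line 3: beneath(2) + the(1) + tiny(2) + foot(1) = 6

6–4–6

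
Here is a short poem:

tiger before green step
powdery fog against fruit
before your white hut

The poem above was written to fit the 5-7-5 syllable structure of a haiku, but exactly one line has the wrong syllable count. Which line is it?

Line 1: tiger(2) + before(2) + green(1) + step(1) = 6 (expected 5)
Line 2: powdery(3) + fog(1) + against(2) + fruit(1) = 7 ✓
Line 3: before(2) + your(1) + white(1) + hut(1) = 5 ✓

The first line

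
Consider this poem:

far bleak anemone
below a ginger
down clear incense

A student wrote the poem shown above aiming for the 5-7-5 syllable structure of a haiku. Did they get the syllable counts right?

No

Line 1: far (1), bleak (1), anemone (4) → 6 (expected 5)
Line 2: below (2), a (1), ginger (2) → 5 (expected 7)
Line 3: down (1), clear (1), incense (2) → 4 (expected 5)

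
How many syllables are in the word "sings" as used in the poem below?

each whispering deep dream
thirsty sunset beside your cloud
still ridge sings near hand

"sings" has 1 syllable.

1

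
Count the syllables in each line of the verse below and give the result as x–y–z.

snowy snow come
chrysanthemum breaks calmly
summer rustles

Line 1: "snowy snow come": 2+1+1 = 4
Line 2: "chrysanthemum breaks calmly": 4+1+2 = 7
Line 3: "summer rustles": 2+2 = 4

4–7–4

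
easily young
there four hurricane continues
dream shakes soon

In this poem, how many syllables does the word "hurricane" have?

"hurricane" has 3 syllables.

3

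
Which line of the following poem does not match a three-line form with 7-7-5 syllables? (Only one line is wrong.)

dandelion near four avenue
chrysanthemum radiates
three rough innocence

Line 1: "dandelion near four avenue": 4+1+1+3 = 9 (expected 7)
Line 2: "chrysanthemum radiates": 4+3 = 7 ✓
Line 3: "three rough innocence": 1+1+3 = 5 ✓

Line 1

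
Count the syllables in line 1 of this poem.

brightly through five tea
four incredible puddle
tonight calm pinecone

5

Line 1: brightly (2), through (1), five (1), tea (1) → 5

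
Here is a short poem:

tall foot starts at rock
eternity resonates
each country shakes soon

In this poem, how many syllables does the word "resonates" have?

"resonates" has 3 syllables.

3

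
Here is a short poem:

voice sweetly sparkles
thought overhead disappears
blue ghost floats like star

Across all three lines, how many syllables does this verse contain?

17

Line 1: "voice sweetly sparkles": 1+2+2 = 5
Line 2: "thought overhead disappears": 1+3+3 = 7
Line 3: "blue ghost floats like star": 1+1+1+1+1 = 5
Total: 5 + 7 + 5 = 17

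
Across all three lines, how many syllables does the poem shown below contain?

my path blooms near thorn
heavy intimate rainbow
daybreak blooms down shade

Line 1: my (1), path (1), blooms (1), near (1), thorn (1) → 5
Line 2: heavy (2), intimate (3), rainbow (2) → 7
Line 3: daybreak (2), blooms (1), down (1), shade (1) → 5
Total: 5 + 7 + 5 = 17

17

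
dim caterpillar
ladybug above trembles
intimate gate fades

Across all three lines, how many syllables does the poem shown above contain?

17

Line 1: "dim caterpillar": 1+4 = 5
Line 2: "ladybug above trembles": 3+2+2 = 7
Line 3: "intimate gate fades": 3+1+1 = 5
Total: 5 + 7 + 5 = 17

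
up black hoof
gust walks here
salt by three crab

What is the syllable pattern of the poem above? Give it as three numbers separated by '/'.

3/3/4

Line 1: "up black hoof": 1+1+1 = 3
Line 2: "gust walks here": 1+1+1 = 3
Line 3: "salt by three crab": 1+1+1+1 = 4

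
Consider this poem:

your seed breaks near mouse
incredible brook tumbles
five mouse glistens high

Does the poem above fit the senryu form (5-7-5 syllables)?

Yes

Line 1: your (1), seed (1), breaks (1), near (1), mouse (1) → 5 ✓
Line 2: incredible (4), brook (1), tumbles (2) → 7 ✓
Line 3: five (1), mouse (1), glistens (2), high (1) → 5 ✓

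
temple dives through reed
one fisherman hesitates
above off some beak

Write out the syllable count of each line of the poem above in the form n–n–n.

5–7–5

Line 1: temple (2), dives (1), through (1), reed (1) → 5
Line 2: one (1), fisherman (3), hesitates (3) → 7
Line 3: above (2), off (1), some (1), beak (1) → 5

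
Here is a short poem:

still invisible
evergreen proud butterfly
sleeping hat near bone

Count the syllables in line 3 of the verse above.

5

Line 3: "sleeping hat near bone": 2+1+1+1 = 5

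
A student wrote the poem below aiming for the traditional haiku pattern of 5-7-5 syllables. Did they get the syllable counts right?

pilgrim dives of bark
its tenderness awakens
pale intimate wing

Line 1: pilgrim(2) + dives(1) + of(1) + bark(1) = 5 ✓
Line 2: its(1) + tenderness(3) + awakens(3) = 7 ✓
Line 3: pale(1) + intimate(3) + wing(1) = 5 ✓

Yes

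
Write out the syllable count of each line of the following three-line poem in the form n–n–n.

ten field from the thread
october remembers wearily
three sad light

5–9–3

Line 1: "ten field from the thread": 1+1+1+1+1 = 5
Line 2: "october remembers wearily": 3+3+3 = 9
Line 3: "three sad light": 1+1+1 = 3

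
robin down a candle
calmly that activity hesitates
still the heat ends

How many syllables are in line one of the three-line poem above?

6

Line one: robin (2), down (1), a (1), candle (2) → 6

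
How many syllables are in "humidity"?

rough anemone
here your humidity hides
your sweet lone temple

4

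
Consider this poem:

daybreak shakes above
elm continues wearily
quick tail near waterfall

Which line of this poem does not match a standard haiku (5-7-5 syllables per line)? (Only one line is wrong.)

Line 1: "daybreak shakes above": 2+1+2 = 5 ✓
Line 2: "elm continues wearily": 1+3+3 = 7 ✓
Line 3: "quick tail near waterfall": 1+1+1+3 = 6 (expected 5)

The third line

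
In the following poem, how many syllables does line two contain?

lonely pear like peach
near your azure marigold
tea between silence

7

Line two: near(1) + your(1) + azure(2) + marigold(3) = 7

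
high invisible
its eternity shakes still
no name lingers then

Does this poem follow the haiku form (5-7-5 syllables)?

Yes

Line 1: high (1), invisible (4) → 5 ✓
Line 2: its (1), eternity (4), shakes (1), still (1) → 7 ✓
Line 3: no (1), name (1), lingers (2), then (1) → 5 ✓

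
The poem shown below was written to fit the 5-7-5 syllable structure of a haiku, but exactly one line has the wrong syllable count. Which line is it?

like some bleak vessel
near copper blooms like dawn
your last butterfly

Line 2

Line 1: like(1) + some(1) + bleak(1) + vessel(2) = 5 ✓
Line 2: near(1) + copper(2) + blooms(1) + like(1) + dawn(1) = 6 (expected 7)
Line 3: your(1) + last(1) + butterfly(3) = 5 ✓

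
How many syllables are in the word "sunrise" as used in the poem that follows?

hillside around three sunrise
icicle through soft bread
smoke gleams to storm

2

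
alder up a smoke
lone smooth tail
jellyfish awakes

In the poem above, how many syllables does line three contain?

5

Line three: "jellyfish awakes": 3+2 = 5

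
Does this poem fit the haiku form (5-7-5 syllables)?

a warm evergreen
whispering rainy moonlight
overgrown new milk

Yes

Line 1: a(1) + warm(1) + evergreen(3) = 5 ✓
Line 2: whispering(3) + rainy(2) + moonlight(2) = 7 ✓
Line 3: overgrown(3) + new(1) + milk(1) = 5 ✓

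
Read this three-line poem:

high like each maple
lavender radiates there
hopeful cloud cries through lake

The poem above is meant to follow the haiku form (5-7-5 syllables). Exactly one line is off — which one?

Line 1: high(1) + like(1) + each(1) + maple(2) = 5 ✓
Line 2: lavender(3) + radiates(3) + there(1) = 7 ✓
Line 3: hopeful(2) + cloud(1) + cries(1) + through(1) + lake(1) = 6 (expected 5)

The third line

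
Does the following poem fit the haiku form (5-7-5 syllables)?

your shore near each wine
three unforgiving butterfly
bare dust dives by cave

No

Line 1: your (1), shore (1), near (1), each (1), wine (1) → 5 ✓
Line 2: three (1), unforgiving (4), butterfly (3) → 8 (expected 7)
Line 3: bare (1), dust (1), dives (1), by (1), cave (1) → 5 ✓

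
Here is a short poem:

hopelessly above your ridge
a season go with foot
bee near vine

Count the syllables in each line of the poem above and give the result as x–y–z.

7–6–3

Line 1: hopelessly (3), above (2), your (1), ridge (1) → 7
Line 2: a (1), season (2), go (1), with (1), foot (1) → 6
Line 3: bee (1), near (1), vine (1) → 3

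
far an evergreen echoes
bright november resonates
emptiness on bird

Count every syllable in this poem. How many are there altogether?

Line 1: "far an evergreen echoes": 1+1+3+2 = 7
Line 2: "bright november resonates": 1+3+3 = 7
Line 3: "emptiness on bird": 3+1+1 = 5
Total: 7 + 7 + 5 = 19

19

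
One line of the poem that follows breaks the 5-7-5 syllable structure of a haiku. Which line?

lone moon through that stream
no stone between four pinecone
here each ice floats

Line 1: "lone moon through that stream": 1+1+1+1+1 = 5 ✓
Line 2: "no stone between four pinecone": 1+1+2+1+2 = 7 ✓
Line 3: "here each ice floats": 1+1+1+1 = 4 (expected 5)

Line 3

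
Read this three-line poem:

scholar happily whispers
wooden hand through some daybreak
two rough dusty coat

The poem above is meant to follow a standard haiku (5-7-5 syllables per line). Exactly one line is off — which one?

Line 1: "scholar happily whispers": 2+3+2 = 7 (expected 5)
Line 2: "wooden hand through some daybreak": 2+1+1+1+2 = 7 ✓
Line 3: "two rough dusty coat": 1+1+2+1 = 5 ✓

The first line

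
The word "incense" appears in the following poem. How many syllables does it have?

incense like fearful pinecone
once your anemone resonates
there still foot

2

"incense" has 2 syllables.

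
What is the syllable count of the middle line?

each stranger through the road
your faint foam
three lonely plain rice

3

The middle line: your (1), faint (1), foam (1) → 3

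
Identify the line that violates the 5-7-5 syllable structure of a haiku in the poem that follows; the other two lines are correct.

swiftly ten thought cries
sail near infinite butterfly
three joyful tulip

The second line

Line 1: "swiftly ten thought cries": 2+1+1+1 = 5 ✓
Line 2: "sail near infinite butterfly": 1+1+3+3 = 8 (expected 7)
Line 3: "three joyful tulip": 1+2+2 = 5 ✓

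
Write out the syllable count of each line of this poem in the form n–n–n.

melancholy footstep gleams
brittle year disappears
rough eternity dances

Line 1: melancholy(4) + footstep(2) + gleams(1) = 7
Line 2: brittle(2) + year(1) + disappears(3) = 6
Line 3: rough(1) + eternity(4) + dances(2) = 7

7–6–7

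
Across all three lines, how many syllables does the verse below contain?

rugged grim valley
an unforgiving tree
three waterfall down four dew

18

Line 1: rugged (2), grim (1), valley (2) → 5
Line 2: an (1), unforgiving (4), tree (1) → 6
Line 3: three (1), waterfall (3), down (1), four (1), dew (1) → 7
Total: 5 + 6 + 7 = 18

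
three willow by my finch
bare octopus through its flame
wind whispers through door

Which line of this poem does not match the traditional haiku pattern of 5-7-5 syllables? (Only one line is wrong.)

Line 1: three(1) + willow(2) + by(1) + my(1) + finch(1) = 6 (expected 5)
Line 2: bare(1) + octopus(3) + through(1) + its(1) + flame(1) = 7 ✓
Line 3: wind(1) + whispers(2) + through(1) + door(1) = 5 ✓

The first line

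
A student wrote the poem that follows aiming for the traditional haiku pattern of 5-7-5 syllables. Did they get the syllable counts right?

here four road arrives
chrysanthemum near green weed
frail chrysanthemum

Line 1: here(1) + four(1) + road(1) + arrives(2) = 5 ✓
Line 2: chrysanthemum(4) + near(1) + green(1) + weed(1) = 7 ✓
Line 3: frail(1) + chrysanthemum(4) = 5 ✓

Yes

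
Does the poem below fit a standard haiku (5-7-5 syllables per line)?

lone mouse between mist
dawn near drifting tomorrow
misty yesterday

Yes

Line 1: lone(1) + mouse(1) + between(2) + mist(1) = 5 ✓
Line 2: dawn(1) + near(1) + drifting(2) + tomorrow(3) = 7 ✓
Line 3: misty(2) + yesterday(3) = 5 ✓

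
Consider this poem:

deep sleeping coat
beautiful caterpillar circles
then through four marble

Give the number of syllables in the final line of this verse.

5

The final line: then (1), through (1), four (1), marble (2) → 5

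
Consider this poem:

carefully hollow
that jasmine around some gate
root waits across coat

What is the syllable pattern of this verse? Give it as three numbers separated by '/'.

Line 1: "carefully hollow": 3+2 = 5
Line 2: "that jasmine around some gate": 1+2+2+1+1 = 7
Line 3: "root waits across coat": 1+1+2+1 = 5

5/7/5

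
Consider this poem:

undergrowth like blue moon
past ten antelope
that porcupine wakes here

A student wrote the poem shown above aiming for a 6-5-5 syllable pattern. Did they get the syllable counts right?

No

Line 1: undergrowth (3), like (1), blue (1), moon (1) → 6 ✓
Line 2: past (1), ten (1), antelope (3) → 5 ✓
Line 3: that (1), porcupine (3), wakes (1), here (1) → 6 (expected 5)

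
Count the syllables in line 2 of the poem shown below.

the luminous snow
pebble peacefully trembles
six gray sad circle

7

Line 2: pebble (2), peacefully (3), trembles (2) → 7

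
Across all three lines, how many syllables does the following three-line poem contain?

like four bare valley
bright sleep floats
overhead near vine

Line 1: like (1), four (1), bare (1), valley (2) → 5
Line 2: bright (1), sleep (1), floats (1) → 3
Line 3: overhead (3), near (1), vine (1) → 5
Total: 5 + 3 + 5 = 13

13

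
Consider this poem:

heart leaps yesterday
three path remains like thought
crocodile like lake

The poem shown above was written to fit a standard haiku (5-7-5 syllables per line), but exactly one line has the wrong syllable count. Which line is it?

The second line

Line 1: heart(1) + leaps(1) + yesterday(3) = 5 ✓
Line 2: three(1) + path(1) + remains(2) + like(1) + thought(1) = 6 (expected 7)
Line 3: crocodile(3) + like(1) + lake(1) = 5 ✓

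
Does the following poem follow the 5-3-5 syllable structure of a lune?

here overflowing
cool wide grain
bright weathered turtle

Yes

Line 1: here (1), overflowing (4) → 5 ✓
Line 2: cool (1), wide (1), grain (1) → 3 ✓
Line 3: bright (1), weathered (2), turtle (2) → 5 ✓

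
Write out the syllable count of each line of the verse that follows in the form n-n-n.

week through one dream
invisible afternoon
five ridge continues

4-7-5

Line 1: week (1), through (1), one (1), dream (1) → 4
Line 2: invisible (4), afternoon (3) → 7
Line 3: five (1), ridge (1), continues (3) → 5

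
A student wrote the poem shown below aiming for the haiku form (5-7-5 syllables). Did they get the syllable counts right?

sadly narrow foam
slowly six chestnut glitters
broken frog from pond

Yes

Line 1: sadly (2), narrow (2), foam (1) → 5 ✓
Line 2: slowly (2), six (1), chestnut (2), glitters (2) → 7 ✓
Line 3: broken (2), frog (1), from (1), pond (1) → 5 ✓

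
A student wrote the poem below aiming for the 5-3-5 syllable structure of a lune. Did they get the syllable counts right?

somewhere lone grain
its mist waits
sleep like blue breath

No

Line 1: somewhere (2), lone (1), grain (1) → 4 (expected 5)
Line 2: its (1), mist (1), waits (1) → 3 ✓
Line 3: sleep (1), like (1), blue (1), breath (1) → 4 (expected 5)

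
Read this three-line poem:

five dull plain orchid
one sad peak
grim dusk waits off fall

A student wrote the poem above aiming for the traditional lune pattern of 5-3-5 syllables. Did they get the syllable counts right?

Yes

Line 1: five(1) + dull(1) + plain(1) + orchid(2) = 5 ✓
Line 2: one(1) + sad(1) + peak(1) = 3 ✓
Line 3: grim(1) + dusk(1) + waits(1) + off(1) + fall(1) = 5 ✓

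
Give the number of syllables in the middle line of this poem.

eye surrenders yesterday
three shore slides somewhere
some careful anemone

The middle line: three (1), shore (1), slides (1), somewhere (2) → 5

5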